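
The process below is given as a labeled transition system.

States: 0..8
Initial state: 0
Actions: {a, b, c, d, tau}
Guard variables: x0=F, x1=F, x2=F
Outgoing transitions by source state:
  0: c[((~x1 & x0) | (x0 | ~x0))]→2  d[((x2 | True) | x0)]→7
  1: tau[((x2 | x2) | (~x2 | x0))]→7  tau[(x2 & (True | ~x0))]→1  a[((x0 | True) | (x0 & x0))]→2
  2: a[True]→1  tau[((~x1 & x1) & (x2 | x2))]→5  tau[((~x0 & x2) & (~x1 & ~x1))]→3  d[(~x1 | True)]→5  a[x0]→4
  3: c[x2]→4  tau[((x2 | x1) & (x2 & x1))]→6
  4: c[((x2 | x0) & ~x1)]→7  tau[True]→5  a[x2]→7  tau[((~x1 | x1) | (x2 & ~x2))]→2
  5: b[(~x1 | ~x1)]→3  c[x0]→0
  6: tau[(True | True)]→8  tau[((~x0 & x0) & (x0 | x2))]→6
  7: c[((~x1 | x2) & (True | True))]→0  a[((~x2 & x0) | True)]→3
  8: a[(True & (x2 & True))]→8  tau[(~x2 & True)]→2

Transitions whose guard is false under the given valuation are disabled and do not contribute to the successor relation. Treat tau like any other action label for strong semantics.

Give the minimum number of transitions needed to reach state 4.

Layered search for 4:
  depth 0: {0}
  depth 1: {2,7}
  depth 2: {1,3,5}
4 never appears.

Answer: UNREACHABLE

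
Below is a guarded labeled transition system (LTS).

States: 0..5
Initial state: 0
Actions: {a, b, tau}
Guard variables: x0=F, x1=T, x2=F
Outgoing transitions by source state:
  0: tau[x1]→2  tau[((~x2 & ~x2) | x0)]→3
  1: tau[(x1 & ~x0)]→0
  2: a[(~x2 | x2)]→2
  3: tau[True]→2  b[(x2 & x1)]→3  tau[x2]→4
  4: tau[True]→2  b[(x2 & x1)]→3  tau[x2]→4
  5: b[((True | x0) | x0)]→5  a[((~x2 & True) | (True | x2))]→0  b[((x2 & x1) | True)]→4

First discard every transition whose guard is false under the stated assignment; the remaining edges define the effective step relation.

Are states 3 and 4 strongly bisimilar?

Answer: BISIMILAR

Analysis:
Compute ~ classes (split until stable):
  P[0] = {{0,1,2,3,4,5}}
  P[1] = {{0,1,3,4},{2},{5}}
  P[2] = {{0},{1},{2},{3,4},{5}}
5 equivalence class(es) (converged in 3)
[3]={3,4}  [4]={3,4}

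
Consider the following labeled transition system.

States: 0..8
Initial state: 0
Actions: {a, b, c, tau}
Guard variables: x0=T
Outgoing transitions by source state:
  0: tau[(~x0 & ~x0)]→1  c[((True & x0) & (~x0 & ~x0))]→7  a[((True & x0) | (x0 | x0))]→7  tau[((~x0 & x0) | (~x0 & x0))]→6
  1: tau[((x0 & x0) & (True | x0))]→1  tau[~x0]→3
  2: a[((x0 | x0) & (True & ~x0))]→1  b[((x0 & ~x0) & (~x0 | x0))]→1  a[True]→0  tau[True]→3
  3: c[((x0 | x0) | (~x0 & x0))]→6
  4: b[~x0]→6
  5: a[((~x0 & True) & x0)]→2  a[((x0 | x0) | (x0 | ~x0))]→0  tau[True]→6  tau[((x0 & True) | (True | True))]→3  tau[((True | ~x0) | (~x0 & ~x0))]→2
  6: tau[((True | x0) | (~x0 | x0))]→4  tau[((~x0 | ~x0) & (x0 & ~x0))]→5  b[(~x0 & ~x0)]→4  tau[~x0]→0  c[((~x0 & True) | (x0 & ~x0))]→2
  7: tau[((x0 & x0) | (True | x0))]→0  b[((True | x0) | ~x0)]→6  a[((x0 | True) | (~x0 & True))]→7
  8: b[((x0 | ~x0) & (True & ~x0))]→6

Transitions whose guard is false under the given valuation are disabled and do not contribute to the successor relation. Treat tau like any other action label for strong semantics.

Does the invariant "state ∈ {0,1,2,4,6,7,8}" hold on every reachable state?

Answer: INVARIANT HOLDS

Trace:
Inv-set: {0,1,2,4,6,7,8}
Reachable = {0,4,6,7}
  0: safe
  4: safe
  6: safe
  7: safe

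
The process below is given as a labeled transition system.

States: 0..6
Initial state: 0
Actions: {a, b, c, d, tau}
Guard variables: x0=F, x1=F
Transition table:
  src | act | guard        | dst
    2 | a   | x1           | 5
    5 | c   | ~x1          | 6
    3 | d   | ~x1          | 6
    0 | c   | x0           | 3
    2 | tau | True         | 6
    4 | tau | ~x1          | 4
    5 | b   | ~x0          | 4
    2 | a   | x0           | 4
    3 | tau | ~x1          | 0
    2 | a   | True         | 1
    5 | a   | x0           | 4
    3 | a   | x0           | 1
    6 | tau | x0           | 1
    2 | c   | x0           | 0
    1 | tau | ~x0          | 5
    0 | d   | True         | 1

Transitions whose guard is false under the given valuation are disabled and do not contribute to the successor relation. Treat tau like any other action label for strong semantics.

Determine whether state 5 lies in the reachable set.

Answer: REACHABLE

Trace:
After dropping false guards: 9 live edges.
depth 0: {0}
depth 1: {1}  total {0,1}
depth 2: {5}  total {0,1,5}
depth 3: {4,6}  total {0,1,4,5,6}
R = {0,1,4,5,6}
Path to 5: d·tau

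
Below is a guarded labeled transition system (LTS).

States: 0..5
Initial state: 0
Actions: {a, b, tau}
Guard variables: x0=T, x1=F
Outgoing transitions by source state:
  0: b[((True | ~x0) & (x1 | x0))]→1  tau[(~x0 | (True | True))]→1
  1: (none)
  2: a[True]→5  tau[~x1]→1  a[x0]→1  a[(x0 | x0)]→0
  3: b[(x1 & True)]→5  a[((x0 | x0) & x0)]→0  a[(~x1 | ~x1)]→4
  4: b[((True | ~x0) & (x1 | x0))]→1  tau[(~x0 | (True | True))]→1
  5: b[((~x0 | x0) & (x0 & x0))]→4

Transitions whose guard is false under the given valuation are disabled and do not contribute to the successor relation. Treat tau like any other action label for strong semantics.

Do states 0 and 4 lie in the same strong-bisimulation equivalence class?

Bisimulation quotient by refinement:
  π0 = {{0,1,2,3,4,5}}
  π1 = {{0,4},{1},{2},{3},{5}}
stable after 2 split(s): 5 block(s)
[0]={0,4}  [4]={0,4}

Answer: BISIMILAR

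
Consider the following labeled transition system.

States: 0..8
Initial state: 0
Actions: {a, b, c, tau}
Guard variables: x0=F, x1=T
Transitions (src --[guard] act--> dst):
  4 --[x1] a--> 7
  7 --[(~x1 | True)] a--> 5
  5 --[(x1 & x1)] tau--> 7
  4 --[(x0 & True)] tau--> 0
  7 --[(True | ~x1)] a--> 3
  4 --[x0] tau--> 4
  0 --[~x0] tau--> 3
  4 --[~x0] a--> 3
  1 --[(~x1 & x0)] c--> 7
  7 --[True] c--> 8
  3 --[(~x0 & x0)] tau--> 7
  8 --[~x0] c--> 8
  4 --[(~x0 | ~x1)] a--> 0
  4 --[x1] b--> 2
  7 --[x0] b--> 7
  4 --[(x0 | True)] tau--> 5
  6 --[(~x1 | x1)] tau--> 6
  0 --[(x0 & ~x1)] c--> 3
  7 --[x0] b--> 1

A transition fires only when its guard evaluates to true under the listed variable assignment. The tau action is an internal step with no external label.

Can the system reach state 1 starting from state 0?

12 transition(s) survive guard evaluation.
L0 = {0}
L1 = {3}  cumulative {0,3}
R = {0,3}

Answer: UNREACHABLE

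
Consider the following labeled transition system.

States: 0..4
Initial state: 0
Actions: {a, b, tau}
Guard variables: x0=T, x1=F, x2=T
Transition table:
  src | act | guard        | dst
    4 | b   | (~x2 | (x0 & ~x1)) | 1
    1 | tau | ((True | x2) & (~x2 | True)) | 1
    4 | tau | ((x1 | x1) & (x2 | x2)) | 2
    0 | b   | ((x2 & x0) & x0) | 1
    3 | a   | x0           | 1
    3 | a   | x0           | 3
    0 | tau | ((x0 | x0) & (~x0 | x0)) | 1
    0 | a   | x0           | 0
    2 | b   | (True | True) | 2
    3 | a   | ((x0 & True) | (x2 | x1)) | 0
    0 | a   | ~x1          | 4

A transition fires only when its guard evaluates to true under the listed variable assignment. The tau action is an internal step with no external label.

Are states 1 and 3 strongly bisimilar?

Answer: NOT BISIMILAR

Trace:
Bisimulation quotient by refinement:
  round 0: {{0,1,2,3,4}}
  round 1: {{0},{1},{2,4},{3}}
  round 2: {{0},{1},{2},{3},{4}}
Fixed point at round 3; 5 class(es).
class of 1: {1}; class of 3: {3}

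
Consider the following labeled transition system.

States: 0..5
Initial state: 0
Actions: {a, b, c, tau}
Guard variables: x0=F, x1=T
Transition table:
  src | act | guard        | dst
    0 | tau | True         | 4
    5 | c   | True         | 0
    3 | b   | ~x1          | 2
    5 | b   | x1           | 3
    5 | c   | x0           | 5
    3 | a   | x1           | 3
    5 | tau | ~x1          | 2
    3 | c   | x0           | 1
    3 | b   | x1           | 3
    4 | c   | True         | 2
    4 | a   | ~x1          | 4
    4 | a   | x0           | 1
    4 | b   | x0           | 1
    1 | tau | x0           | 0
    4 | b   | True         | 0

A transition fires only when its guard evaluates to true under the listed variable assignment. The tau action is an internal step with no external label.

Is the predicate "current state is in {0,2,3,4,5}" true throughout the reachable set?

Allowed set {0,2,3,4,5}
Reach set: {0,2,4}
  0: ok
  2: ok
  4: ok

Answer: INVARIANT HOLDS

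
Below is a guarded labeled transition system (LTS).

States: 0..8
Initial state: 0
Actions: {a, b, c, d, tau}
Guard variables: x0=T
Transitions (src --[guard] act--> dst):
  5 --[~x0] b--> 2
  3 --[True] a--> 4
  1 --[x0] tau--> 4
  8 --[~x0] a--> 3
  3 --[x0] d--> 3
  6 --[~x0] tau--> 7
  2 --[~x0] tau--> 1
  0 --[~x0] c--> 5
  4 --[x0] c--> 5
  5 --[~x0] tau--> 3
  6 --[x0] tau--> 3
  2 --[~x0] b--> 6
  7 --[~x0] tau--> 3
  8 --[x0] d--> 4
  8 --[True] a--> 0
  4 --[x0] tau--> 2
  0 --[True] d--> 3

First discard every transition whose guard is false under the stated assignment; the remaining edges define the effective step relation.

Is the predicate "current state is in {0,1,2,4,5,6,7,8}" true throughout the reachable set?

Inv-set: {0,1,2,4,5,6,7,8}
R = {0,2,3,4,5}
  0: safe
  2: safe
  3: VIOLATES
  4: safe
  5: safe
witness against invariant: d → 3

Answer: INVARIANT VIOLATED at state 3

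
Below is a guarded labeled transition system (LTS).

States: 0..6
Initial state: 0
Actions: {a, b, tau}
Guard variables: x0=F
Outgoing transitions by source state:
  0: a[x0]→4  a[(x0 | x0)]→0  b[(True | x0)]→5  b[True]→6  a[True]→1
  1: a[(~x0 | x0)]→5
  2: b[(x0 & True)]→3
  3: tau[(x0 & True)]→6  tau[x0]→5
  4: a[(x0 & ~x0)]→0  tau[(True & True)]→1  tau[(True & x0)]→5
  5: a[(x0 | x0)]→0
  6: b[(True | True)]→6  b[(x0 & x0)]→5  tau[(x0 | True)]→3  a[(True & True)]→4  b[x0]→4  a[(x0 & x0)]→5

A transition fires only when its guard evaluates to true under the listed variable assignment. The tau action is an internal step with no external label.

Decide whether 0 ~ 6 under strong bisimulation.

Refine partition for ~:
  π0 = {{0,1,2,3,4,5,6}}
  π1 = {{0},{1},{2,3,5},{4},{6}}
5 equivalence class(es) (converged in 2)
[0]={0}  [6]={6}

Answer: NOT BISIMILAR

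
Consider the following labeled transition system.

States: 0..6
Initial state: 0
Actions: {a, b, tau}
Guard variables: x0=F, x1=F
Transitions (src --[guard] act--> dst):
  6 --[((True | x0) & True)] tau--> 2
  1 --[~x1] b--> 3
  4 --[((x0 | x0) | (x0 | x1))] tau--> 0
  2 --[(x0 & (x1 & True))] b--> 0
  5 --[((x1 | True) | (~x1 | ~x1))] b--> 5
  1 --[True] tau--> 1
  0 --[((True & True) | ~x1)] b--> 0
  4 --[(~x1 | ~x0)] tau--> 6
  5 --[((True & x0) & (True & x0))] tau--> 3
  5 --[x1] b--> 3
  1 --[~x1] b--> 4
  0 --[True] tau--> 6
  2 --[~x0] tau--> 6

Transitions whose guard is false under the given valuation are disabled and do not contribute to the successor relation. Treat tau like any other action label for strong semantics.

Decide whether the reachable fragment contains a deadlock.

Answer: DEADLOCK-FREE

Working:
Reachable = {0,2,6}
  0: b→0  tau→6  [deg 2]
  2: tau→6  [deg 1]
  6: tau→2  [deg 1]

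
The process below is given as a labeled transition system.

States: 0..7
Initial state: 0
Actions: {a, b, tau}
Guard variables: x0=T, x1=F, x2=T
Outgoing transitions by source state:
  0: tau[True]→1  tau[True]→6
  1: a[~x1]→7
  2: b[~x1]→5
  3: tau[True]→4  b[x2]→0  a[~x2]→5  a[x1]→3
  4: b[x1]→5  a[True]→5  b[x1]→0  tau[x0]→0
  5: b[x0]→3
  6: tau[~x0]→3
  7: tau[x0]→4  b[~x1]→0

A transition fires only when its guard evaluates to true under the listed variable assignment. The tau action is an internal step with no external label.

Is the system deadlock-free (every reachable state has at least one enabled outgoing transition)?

Reach set: {0,1,3,4,5,6,7}
  0: tau→1  tau→6  [deg 2]
  1: a→7  [deg 1]
  3: b→0  tau→4  [deg 2]
  4: a→5  tau→0  [deg 2]
  5: b→3  [deg 1]
  6: ∅  [no exit]
  7: b→0  tau→4  [deg 2]
trace reaching 6: tau

Answer: DEADLOCK at state 6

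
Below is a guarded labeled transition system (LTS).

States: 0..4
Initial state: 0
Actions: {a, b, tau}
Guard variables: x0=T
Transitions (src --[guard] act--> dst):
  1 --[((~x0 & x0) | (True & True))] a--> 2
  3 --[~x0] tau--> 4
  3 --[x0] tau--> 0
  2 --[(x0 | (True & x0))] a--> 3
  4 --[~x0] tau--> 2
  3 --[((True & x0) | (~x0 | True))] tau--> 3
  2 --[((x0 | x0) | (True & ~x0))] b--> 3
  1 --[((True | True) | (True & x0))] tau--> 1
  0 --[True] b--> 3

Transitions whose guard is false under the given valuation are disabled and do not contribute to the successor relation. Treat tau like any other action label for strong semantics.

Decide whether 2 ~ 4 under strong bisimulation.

Bisimulation quotient by refinement:
  P[0] = {{0,1,2,3,4}}
  P[1] = {{0},{1},{2},{3},{4}}
stable after 2 split(s): 5 block(s)
class of 2: {2}; class of 4: {4}

Answer: NOT BISIMILAR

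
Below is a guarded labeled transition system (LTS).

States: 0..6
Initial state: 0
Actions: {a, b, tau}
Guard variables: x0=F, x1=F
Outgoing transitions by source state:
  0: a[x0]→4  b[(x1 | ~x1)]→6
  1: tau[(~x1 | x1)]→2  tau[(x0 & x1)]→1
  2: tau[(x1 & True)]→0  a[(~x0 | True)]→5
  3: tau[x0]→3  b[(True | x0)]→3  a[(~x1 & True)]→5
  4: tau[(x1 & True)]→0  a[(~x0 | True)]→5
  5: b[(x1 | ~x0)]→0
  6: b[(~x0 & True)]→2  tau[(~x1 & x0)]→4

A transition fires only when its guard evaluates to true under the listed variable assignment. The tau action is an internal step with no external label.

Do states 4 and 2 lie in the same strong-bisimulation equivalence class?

Answer: BISIMILAR

Trace:
Bisimulation quotient by refinement:
  round 0: {{0,1,2,3,4,5,6}}
  round 1: {{0,5,6},{1},{2,4},{3}}
  round 2: {{0,5},{1},{2,4},{3},{6}}
  round 3: {{0},{1},{2,4},{3},{5},{6}}
6 equivalence class(es) (converged in 4)
4∈{2,4}, 2∈{2,4}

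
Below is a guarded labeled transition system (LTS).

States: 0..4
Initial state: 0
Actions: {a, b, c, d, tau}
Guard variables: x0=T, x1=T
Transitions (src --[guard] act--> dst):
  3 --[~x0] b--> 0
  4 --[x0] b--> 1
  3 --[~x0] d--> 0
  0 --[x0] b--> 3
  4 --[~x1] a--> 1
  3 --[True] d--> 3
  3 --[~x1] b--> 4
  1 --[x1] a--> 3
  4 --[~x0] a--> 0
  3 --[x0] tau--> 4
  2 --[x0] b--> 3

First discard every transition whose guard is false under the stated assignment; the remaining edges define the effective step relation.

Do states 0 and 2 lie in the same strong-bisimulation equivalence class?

Compute ~ classes (split until stable):
  P[0] = {{0,1,2,3,4}}
  P[1] = {{0,2,4},{1},{3}}
  P[2] = {{0,2},{1},{3},{4}}
stable after 3 split(s): 4 block(s)
[0]={0,2}  [2]={0,2}

Answer: BISIMILAR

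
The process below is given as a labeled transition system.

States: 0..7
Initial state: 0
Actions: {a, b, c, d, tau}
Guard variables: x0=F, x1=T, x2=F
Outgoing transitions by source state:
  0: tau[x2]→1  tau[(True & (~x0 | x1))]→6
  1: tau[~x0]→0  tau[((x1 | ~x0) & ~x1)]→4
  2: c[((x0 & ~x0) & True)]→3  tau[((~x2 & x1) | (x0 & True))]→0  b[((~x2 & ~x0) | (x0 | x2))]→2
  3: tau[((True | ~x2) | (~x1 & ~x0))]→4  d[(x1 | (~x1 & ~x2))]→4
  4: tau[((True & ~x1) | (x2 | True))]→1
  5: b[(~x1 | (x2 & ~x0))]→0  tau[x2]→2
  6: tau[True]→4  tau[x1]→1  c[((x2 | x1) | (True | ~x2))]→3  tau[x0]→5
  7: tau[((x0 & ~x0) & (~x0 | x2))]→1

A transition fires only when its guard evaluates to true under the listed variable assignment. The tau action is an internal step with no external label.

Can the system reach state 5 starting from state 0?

Answer: UNREACHABLE

Working:
10 transition(s) survive guard evaluation.
Layer 0: {0}
Layer 1: {6}  now seen {0,6}
Layer 2: {1,3,4}  now seen {0,1,3,4,6}
R = {0,1,3,4,6}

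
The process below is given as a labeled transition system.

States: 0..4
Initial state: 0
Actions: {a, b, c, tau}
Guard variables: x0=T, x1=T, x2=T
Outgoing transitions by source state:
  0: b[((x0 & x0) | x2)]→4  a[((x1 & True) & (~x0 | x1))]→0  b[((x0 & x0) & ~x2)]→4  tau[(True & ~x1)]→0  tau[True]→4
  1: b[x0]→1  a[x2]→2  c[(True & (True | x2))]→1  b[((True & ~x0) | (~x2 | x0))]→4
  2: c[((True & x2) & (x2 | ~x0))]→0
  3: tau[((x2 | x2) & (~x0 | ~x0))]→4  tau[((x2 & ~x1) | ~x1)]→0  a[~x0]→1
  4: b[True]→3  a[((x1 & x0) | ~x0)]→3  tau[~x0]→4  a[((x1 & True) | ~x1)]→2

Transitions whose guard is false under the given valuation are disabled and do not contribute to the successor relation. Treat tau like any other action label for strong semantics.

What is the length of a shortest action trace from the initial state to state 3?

Breadth-first toward 3:
  L0 = {0}
  L1 = {4}
  L2 = {2,3}
3 enters at depth 2; path b·a

Answer: 2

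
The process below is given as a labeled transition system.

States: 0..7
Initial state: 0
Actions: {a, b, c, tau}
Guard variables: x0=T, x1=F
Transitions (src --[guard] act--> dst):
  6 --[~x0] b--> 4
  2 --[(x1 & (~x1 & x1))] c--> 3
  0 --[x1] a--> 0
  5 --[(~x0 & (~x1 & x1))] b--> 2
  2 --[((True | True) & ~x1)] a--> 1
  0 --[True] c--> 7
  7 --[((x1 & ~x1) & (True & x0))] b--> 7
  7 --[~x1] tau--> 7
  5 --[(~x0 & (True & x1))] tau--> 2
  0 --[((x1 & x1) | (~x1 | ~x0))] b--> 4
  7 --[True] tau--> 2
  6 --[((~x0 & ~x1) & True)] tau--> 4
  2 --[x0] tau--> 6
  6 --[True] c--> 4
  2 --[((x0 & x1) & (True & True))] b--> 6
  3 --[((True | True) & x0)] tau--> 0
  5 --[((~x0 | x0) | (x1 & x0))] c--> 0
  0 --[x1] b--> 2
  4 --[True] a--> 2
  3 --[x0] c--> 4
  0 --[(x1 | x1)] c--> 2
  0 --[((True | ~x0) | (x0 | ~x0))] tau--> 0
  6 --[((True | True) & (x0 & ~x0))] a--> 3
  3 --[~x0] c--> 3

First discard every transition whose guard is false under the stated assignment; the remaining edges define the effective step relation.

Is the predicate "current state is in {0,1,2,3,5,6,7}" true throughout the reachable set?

Inv-set: {0,1,2,3,5,6,7}
Reach set: {0,1,2,4,6,7}
  0: safe
  1: safe
  2: safe
  4: VIOLATES
  6: safe
  7: safe
witness against invariant: b → 4

Answer: INVARIANT VIOLATED at state 4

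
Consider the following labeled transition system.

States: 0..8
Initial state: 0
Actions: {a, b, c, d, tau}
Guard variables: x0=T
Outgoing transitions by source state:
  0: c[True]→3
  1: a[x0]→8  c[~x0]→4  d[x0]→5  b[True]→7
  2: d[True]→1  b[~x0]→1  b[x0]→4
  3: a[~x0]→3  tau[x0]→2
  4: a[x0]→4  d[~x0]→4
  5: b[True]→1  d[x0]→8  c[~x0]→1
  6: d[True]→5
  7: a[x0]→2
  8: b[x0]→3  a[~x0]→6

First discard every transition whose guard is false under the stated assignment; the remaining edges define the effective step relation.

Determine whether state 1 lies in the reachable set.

After dropping false guards: 13 live edges.
L0 = {0}
L1 = {3}  cumulative {0,3}
L2 = {2}  cumulative {0,2,3}
L3 = {1,4}  cumulative {0,1,2,3,4}
L4 = {5,7,8}  cumulative {0,1,2,3,4,5,7,8}
Reachable = {0,1,2,3,4,5,7,8}
witness 1: c·tau·d

Answer: REACHABLE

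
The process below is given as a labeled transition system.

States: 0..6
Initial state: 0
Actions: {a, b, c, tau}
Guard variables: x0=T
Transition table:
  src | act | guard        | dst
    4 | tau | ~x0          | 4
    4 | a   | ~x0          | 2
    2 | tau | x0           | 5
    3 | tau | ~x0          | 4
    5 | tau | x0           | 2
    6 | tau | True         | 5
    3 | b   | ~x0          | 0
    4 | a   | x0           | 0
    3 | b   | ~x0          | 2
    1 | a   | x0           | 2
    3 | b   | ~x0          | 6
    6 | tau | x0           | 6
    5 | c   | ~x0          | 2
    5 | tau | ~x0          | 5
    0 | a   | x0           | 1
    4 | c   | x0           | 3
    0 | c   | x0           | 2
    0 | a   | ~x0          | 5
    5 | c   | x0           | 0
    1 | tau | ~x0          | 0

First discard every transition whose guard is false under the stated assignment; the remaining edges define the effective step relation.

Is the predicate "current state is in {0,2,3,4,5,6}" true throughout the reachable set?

Safe = {0,2,3,4,5,6}
Reach set: {0,1,2,5}
  0: safe
  1: VIOLATES
  2: safe
  5: safe
counterexample path to 1: a

Answer: INVARIANT VIOLATED at state 1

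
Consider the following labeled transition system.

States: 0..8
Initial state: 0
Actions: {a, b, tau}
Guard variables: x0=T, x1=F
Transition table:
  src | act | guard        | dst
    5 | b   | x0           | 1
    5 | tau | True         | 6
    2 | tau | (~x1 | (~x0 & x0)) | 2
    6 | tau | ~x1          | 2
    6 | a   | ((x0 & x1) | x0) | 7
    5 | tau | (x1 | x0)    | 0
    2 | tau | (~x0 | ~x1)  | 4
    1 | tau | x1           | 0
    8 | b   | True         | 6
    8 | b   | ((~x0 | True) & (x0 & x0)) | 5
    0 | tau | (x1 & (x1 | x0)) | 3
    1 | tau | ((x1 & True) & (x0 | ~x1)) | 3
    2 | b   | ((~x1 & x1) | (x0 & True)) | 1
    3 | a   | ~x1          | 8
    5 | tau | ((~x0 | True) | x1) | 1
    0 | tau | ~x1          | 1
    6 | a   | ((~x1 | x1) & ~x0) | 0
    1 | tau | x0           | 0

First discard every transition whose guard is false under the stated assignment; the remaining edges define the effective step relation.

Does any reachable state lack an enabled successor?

Reachable = {0,1}
  0: tau→1  [1 out]
  1: tau→0  [1 out]

Answer: DEADLOCK-FREE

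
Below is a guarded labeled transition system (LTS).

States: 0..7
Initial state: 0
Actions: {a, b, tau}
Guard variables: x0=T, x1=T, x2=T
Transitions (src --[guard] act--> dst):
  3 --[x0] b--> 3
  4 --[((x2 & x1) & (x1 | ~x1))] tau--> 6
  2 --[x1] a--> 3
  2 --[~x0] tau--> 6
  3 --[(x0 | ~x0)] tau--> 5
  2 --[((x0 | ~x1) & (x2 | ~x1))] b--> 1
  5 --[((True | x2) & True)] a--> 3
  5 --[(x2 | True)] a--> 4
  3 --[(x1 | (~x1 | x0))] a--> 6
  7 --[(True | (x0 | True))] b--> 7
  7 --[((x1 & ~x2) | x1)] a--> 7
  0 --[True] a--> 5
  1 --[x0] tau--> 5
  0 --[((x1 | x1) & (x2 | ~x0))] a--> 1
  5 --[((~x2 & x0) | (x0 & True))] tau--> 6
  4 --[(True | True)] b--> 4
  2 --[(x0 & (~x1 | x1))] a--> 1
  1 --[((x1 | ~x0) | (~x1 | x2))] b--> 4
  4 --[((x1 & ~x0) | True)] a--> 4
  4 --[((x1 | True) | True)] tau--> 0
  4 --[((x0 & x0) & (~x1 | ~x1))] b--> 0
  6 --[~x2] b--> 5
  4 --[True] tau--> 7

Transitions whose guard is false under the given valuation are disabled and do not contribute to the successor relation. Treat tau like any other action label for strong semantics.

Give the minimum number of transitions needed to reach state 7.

Answer: 3

Working:
Breadth-first toward 7:
  depth 0: {0}
  depth 1: {1,5}
  depth 2: {3,4,6}
  depth 3: {7}
depth(7)=3, e.g. a·b·tau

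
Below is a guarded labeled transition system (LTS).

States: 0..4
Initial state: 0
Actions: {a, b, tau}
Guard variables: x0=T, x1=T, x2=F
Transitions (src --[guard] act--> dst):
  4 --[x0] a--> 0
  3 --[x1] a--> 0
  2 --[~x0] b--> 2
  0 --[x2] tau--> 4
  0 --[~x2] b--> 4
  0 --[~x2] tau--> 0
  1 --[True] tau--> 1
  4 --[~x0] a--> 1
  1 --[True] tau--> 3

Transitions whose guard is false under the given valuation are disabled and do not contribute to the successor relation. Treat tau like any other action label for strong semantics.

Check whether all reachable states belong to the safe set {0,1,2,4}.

Answer: INVARIANT HOLDS

Analysis:
Safe = {0,1,2,4}
R = {0,4}
  0: ✓
  4: ✓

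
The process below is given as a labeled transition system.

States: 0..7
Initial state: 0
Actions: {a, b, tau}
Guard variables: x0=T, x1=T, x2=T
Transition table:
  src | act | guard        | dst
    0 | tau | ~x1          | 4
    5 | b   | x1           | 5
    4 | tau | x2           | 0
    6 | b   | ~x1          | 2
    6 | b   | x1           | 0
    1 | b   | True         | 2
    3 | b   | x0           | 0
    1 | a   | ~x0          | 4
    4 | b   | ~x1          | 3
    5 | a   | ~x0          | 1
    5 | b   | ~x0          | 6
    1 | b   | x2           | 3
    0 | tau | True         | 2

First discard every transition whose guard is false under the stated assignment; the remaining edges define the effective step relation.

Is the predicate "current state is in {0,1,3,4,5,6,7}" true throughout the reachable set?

Answer: INVARIANT VIOLATED at state 2

Trace:
Allowed set {0,1,3,4,5,6,7}
Reach set: {0,2}
  0: ✓
  2: outside
reach 2 via tau — violates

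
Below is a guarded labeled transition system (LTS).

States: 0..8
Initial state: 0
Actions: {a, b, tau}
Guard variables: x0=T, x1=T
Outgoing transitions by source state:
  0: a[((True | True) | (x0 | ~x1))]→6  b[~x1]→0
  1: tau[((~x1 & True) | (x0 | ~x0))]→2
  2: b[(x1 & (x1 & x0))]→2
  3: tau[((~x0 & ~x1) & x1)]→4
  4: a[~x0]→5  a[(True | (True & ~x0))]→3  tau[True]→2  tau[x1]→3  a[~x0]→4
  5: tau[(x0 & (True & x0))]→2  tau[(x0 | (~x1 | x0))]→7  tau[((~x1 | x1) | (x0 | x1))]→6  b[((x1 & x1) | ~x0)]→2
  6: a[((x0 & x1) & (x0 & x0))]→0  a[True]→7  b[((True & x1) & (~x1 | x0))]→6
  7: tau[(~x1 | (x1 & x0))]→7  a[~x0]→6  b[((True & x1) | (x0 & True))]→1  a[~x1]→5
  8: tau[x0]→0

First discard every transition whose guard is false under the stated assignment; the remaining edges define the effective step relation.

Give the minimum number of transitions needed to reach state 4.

Layered search for 4:
  depth 0: {0}
  depth 1: {6}
  depth 2: {7}
  depth 3: {1}
  depth 4: {2}
4 never appears.

Answer: UNREACHABLE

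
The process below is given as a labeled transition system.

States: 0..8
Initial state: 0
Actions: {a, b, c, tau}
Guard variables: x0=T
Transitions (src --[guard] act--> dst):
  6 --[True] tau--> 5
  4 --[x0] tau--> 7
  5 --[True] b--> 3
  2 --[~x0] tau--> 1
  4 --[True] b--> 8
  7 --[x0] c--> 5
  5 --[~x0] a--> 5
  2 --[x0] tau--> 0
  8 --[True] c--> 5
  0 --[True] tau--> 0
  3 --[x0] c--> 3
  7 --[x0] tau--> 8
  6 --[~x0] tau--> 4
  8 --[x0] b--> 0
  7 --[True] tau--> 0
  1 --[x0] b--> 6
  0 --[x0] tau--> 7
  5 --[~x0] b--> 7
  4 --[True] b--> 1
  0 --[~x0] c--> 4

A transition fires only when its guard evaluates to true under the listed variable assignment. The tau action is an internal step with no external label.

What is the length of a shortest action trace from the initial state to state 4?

Layered search for 4:
  depth 0: {0}
  depth 1: {7}
  depth 2: {5,8}
  depth 3: {3}
4 never appears.

Answer: UNREACHABLE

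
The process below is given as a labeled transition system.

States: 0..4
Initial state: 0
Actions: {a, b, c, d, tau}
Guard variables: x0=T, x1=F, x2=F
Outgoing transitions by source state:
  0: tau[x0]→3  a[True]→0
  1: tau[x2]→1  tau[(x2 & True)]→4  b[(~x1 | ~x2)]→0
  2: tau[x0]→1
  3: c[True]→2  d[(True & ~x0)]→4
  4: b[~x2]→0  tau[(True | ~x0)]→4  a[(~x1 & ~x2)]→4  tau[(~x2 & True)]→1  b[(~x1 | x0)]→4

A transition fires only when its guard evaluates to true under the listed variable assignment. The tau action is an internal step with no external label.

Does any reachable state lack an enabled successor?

Reach set: {0,1,2,3}
  0: a→0  tau→3  [2 out]
  1: b→0  [1 out]
  2: tau→1  [1 out]
  3: c→2  [1 out]

Answer: DEADLOCK-FREE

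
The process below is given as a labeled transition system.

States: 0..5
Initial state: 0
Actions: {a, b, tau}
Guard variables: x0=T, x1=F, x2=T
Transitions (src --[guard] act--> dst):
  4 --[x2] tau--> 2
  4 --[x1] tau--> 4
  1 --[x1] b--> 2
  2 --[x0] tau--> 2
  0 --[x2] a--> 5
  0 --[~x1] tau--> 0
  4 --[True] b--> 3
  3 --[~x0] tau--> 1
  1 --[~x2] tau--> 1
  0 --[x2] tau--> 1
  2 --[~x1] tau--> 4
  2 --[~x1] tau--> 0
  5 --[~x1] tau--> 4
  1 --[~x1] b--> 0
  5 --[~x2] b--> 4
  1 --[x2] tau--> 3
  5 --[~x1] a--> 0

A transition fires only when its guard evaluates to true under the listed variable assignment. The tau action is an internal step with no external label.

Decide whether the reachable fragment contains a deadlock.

R = {0,1,2,3,4,5}
  0: a→5  tau→0  tau→1  [3 out]
  1: b→0  tau→3  [2 out]
  2: tau→0  tau→2  tau→4  [3 out]
  3: ∅  [no exit]
  4: b→3  tau→2  [2 out]
  5: a→0  tau→4  [2 out]
witness 3: tau·tau

Answer: DEADLOCK at state 3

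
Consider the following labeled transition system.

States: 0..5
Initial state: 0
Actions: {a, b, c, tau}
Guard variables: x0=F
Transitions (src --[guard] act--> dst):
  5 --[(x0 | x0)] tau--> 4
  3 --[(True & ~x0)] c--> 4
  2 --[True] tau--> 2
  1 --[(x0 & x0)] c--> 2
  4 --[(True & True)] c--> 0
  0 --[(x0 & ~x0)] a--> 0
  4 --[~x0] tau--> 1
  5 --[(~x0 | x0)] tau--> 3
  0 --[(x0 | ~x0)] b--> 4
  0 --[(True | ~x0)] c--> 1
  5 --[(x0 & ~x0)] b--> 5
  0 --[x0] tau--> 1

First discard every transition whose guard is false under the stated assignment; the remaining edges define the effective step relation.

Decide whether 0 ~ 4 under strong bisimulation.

Bisimulation quotient by refinement:
  P[0] = {{0,1,2,3,4,5}}
  P[1] = {{0},{1},{2,5},{3},{4}}
  P[2] = {{0},{1},{2},{3},{4},{5}}
6 equivalence class(es) (converged in 3)
class of 0: {0}; class of 4: {4}

Answer: NOT BISIMILAR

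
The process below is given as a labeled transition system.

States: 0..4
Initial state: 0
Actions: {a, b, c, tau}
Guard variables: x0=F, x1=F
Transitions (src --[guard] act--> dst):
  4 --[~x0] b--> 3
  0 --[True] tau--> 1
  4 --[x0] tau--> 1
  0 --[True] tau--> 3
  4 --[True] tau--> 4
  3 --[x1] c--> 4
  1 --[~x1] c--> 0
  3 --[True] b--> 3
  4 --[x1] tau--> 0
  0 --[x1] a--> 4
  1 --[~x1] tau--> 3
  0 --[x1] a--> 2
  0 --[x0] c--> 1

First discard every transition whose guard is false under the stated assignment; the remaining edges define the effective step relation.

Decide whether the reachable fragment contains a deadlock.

Answer: DEADLOCK-FREE

Trace:
Reach set: {0,1,3}
  0: tau→1  tau→3  [2 exit(s)]
  1: c→0  tau→3  [2 exit(s)]
  3: b→3  [1 exit(s)]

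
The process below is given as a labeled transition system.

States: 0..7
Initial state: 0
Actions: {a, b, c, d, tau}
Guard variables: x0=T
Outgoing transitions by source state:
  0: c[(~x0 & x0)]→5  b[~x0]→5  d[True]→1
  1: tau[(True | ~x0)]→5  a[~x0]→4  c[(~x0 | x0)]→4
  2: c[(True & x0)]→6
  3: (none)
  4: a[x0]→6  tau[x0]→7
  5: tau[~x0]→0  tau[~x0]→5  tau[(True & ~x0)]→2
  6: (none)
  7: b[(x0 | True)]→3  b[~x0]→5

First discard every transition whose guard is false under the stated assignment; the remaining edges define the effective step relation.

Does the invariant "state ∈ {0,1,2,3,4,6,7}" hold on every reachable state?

Allowed set {0,1,2,3,4,6,7}
Reachable = {0,1,3,4,5,6,7}
  0: ok
  1: ok
  3: ok
  4: ok
  5: outside
  6: ok
  7: ok
reach 5 via d·tau — violates

Answer: INVARIANT VIOLATED at state 5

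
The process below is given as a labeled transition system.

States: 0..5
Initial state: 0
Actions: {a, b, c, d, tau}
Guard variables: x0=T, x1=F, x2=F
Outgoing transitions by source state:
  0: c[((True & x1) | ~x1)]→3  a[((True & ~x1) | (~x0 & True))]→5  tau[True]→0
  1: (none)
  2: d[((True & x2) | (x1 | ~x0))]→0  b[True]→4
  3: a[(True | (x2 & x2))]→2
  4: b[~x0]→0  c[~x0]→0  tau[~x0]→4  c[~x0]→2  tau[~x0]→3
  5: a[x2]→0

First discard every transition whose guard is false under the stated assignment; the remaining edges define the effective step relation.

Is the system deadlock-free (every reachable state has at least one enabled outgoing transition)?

R = {0,2,3,4,5}
  0: a→5  c→3  tau→0  [3 out]
  2: b→4  [1 out]
  3: a→2  [1 out]
  4: ∅  [deadlock]
  5: ∅  [deadlock]
trace reaching 4: c·a·b

Answer: DEADLOCK at state 4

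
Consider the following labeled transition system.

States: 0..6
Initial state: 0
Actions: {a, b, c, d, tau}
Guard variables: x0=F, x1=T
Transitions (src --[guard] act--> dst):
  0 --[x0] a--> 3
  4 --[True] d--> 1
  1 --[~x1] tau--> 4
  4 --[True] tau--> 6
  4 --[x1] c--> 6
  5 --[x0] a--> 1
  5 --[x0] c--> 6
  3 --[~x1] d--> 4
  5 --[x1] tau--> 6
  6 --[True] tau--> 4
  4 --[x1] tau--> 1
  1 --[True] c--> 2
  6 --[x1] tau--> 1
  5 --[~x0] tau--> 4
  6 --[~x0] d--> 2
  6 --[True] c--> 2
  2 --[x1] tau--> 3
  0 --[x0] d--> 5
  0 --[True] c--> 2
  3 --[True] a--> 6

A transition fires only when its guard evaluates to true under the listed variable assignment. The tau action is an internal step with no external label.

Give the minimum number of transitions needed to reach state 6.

Layered search for 6:
  L0 = {0}
  L1 = {2}
  L2 = {3}
  L3 = {6}
first hit 6 at d=3 via c·tau·a

Answer: 3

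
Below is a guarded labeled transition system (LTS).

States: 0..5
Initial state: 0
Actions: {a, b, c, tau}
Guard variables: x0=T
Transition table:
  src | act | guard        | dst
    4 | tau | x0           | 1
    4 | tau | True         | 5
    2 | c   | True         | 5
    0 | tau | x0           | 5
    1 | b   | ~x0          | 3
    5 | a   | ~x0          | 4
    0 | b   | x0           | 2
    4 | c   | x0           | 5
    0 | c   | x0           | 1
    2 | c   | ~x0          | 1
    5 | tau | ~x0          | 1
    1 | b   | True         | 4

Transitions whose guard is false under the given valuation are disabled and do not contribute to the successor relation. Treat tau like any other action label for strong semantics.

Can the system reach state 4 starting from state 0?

Answer: REACHABLE

Trace:
8 transition(s) survive guard evaluation.
depth 0: {0}
depth 1: {1,2,5}  cumulative {0,1,2,5}
depth 2: {4}  cumulative {0,1,2,4,5}
R = {0,1,2,4,5}
Path to 4: c·b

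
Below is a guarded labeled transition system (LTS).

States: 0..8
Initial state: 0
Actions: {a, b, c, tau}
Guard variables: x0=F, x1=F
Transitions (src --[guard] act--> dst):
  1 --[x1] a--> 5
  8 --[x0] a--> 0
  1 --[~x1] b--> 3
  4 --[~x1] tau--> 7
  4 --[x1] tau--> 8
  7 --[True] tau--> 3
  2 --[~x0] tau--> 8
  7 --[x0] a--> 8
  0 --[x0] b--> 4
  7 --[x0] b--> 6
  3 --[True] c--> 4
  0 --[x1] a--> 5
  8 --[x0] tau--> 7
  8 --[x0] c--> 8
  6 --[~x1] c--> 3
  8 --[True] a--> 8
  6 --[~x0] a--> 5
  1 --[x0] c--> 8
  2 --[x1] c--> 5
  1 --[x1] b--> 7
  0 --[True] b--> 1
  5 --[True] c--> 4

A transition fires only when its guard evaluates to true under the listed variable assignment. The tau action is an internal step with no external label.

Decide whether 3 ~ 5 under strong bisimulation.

Answer: BISIMILAR

Analysis:
Compute ~ classes (split until stable):
  π0 = {{0,1,2,3,4,5,6,7,8}}
  π1 = {{0,1},{2,4,7},{3,5},{6},{8}}
  π2 = {{0},{1},{2},{3,5},{4},{6},{7},{8}}
8 equivalence class(es) (converged in 3)
[3]={3,5}  [5]={3,5}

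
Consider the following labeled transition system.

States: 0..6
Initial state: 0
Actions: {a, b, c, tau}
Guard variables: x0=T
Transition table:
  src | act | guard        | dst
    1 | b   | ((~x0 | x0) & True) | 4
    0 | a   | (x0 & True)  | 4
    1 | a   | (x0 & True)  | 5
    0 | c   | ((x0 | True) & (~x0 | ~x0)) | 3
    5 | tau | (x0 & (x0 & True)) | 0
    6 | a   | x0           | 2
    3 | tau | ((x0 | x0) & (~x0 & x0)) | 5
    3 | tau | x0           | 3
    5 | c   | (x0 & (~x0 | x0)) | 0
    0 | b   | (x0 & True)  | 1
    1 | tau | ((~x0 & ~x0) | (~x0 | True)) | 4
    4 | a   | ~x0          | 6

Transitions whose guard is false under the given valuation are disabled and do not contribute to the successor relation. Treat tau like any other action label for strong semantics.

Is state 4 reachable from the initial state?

9 transition(s) survive guard evaluation.
depth 0: {0}
depth 1: {1,4}  total {0,1,4}
depth 2: {5}  total {0,1,4,5}
Reachable = {0,1,4,5}
witness 4: a

Answer: REACHABLE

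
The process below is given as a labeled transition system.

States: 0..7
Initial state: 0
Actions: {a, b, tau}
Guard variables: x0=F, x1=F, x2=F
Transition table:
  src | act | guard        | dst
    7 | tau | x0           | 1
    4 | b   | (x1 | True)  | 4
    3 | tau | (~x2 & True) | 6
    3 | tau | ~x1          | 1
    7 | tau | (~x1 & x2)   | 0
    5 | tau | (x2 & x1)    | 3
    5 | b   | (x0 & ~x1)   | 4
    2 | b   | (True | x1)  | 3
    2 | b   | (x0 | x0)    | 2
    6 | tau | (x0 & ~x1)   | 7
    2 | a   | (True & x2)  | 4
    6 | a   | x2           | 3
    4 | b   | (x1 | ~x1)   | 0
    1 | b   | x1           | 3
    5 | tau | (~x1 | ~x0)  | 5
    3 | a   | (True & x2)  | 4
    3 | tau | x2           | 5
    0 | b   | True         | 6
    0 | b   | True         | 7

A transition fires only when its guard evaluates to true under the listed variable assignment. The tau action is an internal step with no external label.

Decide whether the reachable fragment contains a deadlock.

Answer: DEADLOCK at state 6

Trace:
Reachable = {0,6,7}
  0: b→6  b→7  [deg 2]
  6: ∅  [STUCK]
  7: ∅  [STUCK]
trace reaching 6: b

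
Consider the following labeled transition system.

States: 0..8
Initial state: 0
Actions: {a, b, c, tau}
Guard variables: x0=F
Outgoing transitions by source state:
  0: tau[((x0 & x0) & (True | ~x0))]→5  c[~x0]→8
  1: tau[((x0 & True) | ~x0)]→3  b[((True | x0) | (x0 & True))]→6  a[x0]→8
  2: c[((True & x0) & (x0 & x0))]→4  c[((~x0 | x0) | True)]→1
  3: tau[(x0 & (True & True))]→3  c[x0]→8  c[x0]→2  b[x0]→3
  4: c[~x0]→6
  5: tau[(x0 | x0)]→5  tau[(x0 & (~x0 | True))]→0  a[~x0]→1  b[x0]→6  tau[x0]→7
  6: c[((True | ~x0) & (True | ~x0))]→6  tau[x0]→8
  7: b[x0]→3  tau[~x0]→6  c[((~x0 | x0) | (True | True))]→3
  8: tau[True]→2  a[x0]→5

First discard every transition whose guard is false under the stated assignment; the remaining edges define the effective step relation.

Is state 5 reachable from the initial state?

Answer: UNREACHABLE

Analysis:
10 transition(s) survive guard evaluation.
L0 = {0}
L1 = {8}  total {0,8}
L2 = {2}  total {0,2,8}
L3 = {1}  total {0,1,2,8}
L4 = {3,6}  total {0,1,2,3,6,8}
Reach set: {0,1,2,3,6,8}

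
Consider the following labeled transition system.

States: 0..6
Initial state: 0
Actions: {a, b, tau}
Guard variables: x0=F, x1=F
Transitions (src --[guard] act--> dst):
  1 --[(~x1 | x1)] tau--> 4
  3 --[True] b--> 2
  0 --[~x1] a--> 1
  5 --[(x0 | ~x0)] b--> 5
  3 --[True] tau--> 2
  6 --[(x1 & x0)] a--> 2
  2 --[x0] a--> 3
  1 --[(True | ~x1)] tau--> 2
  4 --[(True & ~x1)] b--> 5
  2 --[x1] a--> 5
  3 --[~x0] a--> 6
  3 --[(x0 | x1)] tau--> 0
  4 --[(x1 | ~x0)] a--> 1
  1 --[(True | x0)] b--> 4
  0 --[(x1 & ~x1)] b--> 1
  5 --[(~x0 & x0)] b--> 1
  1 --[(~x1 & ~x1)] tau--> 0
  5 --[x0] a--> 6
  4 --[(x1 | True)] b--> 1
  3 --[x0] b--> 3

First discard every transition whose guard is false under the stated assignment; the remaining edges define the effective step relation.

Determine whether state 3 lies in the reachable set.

Guard filter leaves 12 enabled edge(s).
L0 = {0}
L1 = {1}  now seen {0,1}
L2 = {2,4}  now seen {0,1,2,4}
L3 = {5}  now seen {0,1,2,4,5}
Reachable = {0,1,2,4,5}

Answer: UNREACHABLE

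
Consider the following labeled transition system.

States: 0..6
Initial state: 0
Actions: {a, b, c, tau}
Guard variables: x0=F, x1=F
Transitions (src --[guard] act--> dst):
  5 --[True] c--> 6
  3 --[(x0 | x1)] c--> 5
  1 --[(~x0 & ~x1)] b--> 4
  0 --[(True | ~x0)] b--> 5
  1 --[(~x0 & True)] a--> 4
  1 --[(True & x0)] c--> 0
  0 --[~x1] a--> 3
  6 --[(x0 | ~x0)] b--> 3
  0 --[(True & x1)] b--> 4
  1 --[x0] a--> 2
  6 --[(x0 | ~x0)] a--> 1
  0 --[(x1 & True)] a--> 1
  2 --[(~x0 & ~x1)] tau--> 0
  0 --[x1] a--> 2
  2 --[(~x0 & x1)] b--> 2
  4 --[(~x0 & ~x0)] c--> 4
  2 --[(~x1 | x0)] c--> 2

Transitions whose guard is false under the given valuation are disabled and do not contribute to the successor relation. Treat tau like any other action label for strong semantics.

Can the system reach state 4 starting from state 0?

After dropping false guards: 10 live edges.
L0 = {0}
L1 = {3,5}  total {0,3,5}
L2 = {6}  total {0,3,5,6}
L3 = {1}  total {0,1,3,5,6}
L4 = {4}  total {0,1,3,4,5,6}
Reach set: {0,1,3,4,5,6}
witness 4: b·c·a·b

Answer: REACHABLE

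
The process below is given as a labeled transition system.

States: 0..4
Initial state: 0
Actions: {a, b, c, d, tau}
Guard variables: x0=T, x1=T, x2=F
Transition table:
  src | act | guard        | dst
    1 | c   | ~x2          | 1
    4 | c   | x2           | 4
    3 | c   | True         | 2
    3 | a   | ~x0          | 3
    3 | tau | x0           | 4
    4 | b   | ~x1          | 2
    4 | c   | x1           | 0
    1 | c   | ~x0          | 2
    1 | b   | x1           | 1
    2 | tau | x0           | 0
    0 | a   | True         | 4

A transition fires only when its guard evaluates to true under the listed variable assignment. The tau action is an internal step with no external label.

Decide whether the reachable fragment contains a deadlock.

Answer: DEADLOCK-FREE

Working:
Reach set: {0,4}
  0: a→4  [1 out]
  4: c→0  [1 out]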